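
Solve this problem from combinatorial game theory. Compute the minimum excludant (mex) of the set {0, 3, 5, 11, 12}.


Set = {0, 3, 5, 11, 12}
0 is in the set.
1 is NOT in the set. This is the mex.
mex = 1

1


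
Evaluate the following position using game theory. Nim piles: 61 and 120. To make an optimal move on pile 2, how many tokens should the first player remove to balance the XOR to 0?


Piles: 61 and 120
Current XOR: 61 XOR 120 = 69 (non-zero, so this is an N-position).
To make the XOR zero, we need to find a move that balances the piles.
For pile 2 (size 120): target = 120 XOR 69 = 61
We reduce pile 2 from 120 to 61.
Tokens removed: 120 - 61 = 59
Verification: 61 XOR 61 = 0

59


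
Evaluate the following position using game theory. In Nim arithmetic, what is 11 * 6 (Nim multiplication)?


Nim multiplication is bilinear over XOR: (u XOR v) * w = (u*w) XOR (v*w).
So we split each operand into its bit components and XOR the pairwise Nim products.
11 = 1 + 2 + 8 (as XOR of powers of 2).
6 = 2 + 4 (as XOR of powers of 2).
Using the standard Nim-product table on single bits:
  2*2 = 3,   2*4 = 8,   2*8 = 12,
  4*4 = 6,   4*8 = 11,  8*8 = 13,
and  1*x = x (identity), k*l = l*k (commutative).
Pairwise Nim products:
  1 * 2 = 2
  1 * 4 = 4
  2 * 2 = 3
  2 * 4 = 8
  8 * 2 = 12
  8 * 4 = 11
XOR them: 2 XOR 4 XOR 3 XOR 8 XOR 12 XOR 11 = 10.
Result: 11 * 6 = 10 (in Nim).

10


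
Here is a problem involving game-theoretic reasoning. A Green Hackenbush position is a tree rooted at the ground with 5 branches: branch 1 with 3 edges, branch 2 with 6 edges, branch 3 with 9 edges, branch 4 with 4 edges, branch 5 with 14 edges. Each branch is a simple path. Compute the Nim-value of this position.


The tree has 5 branches from the ground vertex.
In Green Hackenbush, the Nim-value of a simple path of length k is k.
Branch 1: length 3, Nim-value = 3
Branch 2: length 6, Nim-value = 6
Branch 3: length 9, Nim-value = 9
Branch 4: length 4, Nim-value = 4
Branch 5: length 14, Nim-value = 14
Total Nim-value = XOR of all branch values:
0 XOR 3 = 3
3 XOR 6 = 5
5 XOR 9 = 12
12 XOR 4 = 8
8 XOR 14 = 6
Nim-value of the tree = 6

6


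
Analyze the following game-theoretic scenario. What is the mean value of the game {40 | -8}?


Game = {40 | -8}, a switch {a | b} with numbers a > b.
Its thermograph has left wall a - t and right wall b + t, which meet at t = (a - b)/2, where both equal (a + b)/2. So the mast (mean value) is at (a + b)/2.
Mean = (40 + (-8))/2 = 32/2 = 16

16


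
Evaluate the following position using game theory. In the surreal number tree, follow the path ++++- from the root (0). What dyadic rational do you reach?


Sign expansion: ++++-
Rule: track bounds (lo, hi), initially (-inf, +inf). On '+', the current value becomes lo and we move to the simplest number in (value, hi): value + 1 if hi = +inf, otherwise the midpoint (value + hi)/2. On '-', the current value becomes hi and we move to value - 1 if lo = -inf, otherwise the midpoint (lo + value)/2.
Start at 0.
Step 1: sign = +, move right. Bounds: (0, +inf). Value = 1
Step 2: sign = +, move right. Bounds: (1, +inf). Value = 2
Step 3: sign = +, move right. Bounds: (2, +inf). Value = 3
Step 4: sign = +, move right. Bounds: (3, +inf). Value = 4
Step 5: sign = -, move left. Bounds: (3, 4). Value = 7/2
The surreal number with sign expansion ++++- is 7/2.

7/2


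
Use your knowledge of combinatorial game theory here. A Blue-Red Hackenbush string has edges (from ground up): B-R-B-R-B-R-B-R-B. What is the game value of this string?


Edges (from ground): B-R-B-R-B-R-B-R-B
By Berlekamp's sign-expansion rule, a Blue-Red Hackenbush stalk has the value of the surreal number whose sign sequence is the edge sequence with B -> + and R -> -.
Sign sequence: +-+-+-+-+
Trace the sign expansion in the surreal number tree, starting from 0:
Edge 1: B (sign +) -> bounds (0, +inf), value = 1
Edge 2: R (sign -) -> bounds (0, 1), value = 1/2
Edge 3: B (sign +) -> bounds (1/2, 1), value = 3/4
Edge 4: R (sign -) -> bounds (1/2, 3/4), value = 5/8
Edge 5: B (sign +) -> bounds (5/8, 3/4), value = 11/16
Edge 6: R (sign -) -> bounds (5/8, 11/16), value = 21/32
Edge 7: B (sign +) -> bounds (21/32, 11/16), value = 43/64
Edge 8: R (sign -) -> bounds (21/32, 43/64), value = 85/128
Edge 9: B (sign +) -> bounds (85/128, 43/64), value = 171/256
Game value = 171/256

171/256


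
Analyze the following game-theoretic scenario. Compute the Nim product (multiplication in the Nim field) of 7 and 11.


Nim multiplication is bilinear over XOR: (u XOR v) * w = (u*w) XOR (v*w).
So we split each operand into its bit components and XOR the pairwise Nim products.
7 = 1 + 2 + 4 (as XOR of powers of 2).
11 = 1 + 2 + 8 (as XOR of powers of 2).
Using the standard Nim-product table on single bits:
  2*2 = 3,   2*4 = 8,   2*8 = 12,
  4*4 = 6,   4*8 = 11,  8*8 = 13,
and  1*x = x (identity), k*l = l*k (commutative).
Pairwise Nim products:
  1 * 1 = 1
  1 * 2 = 2
  1 * 8 = 8
  2 * 1 = 2
  2 * 2 = 3
  2 * 8 = 12
  4 * 1 = 4
  4 * 2 = 8
  4 * 8 = 11
XOR them: 1 XOR 2 XOR 8 XOR 2 XOR 3 XOR 12 XOR 4 XOR 8 XOR 11 = 1.
Result: 7 * 11 = 1 (in Nim).

1


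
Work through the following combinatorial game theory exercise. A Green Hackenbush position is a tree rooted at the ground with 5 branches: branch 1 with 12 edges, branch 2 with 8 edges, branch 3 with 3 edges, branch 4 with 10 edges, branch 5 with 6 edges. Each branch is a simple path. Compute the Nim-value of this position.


The tree has 5 branches from the ground vertex.
In Green Hackenbush, the Nim-value of a simple path of length k is k.
Branch 1: length 12, Nim-value = 12
Branch 2: length 8, Nim-value = 8
Branch 3: length 3, Nim-value = 3
Branch 4: length 10, Nim-value = 10
Branch 5: length 6, Nim-value = 6
Total Nim-value = XOR of all branch values:
0 XOR 12 = 12
12 XOR 8 = 4
4 XOR 3 = 7
7 XOR 10 = 13
13 XOR 6 = 11
Nim-value of the tree = 11

11


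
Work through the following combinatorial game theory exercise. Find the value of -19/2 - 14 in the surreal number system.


x = -19/2, y = 14
Converting to common denominator: 2
x = -19/2, y = 28/2
x - y = -19/2 - 14 = -47/2

-47/2


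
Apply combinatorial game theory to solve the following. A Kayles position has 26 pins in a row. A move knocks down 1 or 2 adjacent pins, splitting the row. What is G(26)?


Kayles: a move removes 1 or 2 adjacent pins from a contiguous row.
Removing pins from a row of k leaves two independent rows (a, b) with a + b = k - 1 (one pin) or a + b = k - 2 (two pins); an end removal gives a = 0.
By Sprague-Grundy, G(k) = mex{ G(a) XOR G(b) } over all these splits. G(0) = 0.
G(1): splits (0,0):0^0=0 -> mex({0}) = 1
G(2): splits (0,1):0^1=1 (0,0):0^0=0 -> mex({0, 1}) = 2
G(3): splits (0,2):0^2=2 (1,1):1^1=0 (0,1):0^1=1 -> mex({0, 1, 2}) = 3
G(4): splits (0,3):0^3=3 (1,2):1^2=3 (0,2):0^2=2 (1,1):1^1=0 -> mex({0, 2, 3}) = 1
G(5): splits (0,4):0^1=1 (1,3):1^3=2 (2,2):2^2=0 (0,3):0^3=3 (1,2):1^2=3 -> mex({0, 1, 2, 3}) = 4
G(6) = mex({0, 1, 2, 4}) = 3
G(7) = mex({0, 1, 3, 4, 5}) = 2
G(8) = mex({0, 2, 3, 5, 6}) = 1
G(9) = mex({0, 1, 2, 3, 6, 7}) = 4
G(10) = mex({0, 1, 3, 4, 5, 7}) = 2
G(11) = mex({0, 1, 2, 3, 4, 5}) = 6
G(12) = mex({0, 1, 2, 3, 5, 6, 7}) = 4
G(13) = mex({0, 2, 3, 4, 6, 7}) = 1
G(14) = mex({0, 1, 4, 5, 6, 7}) = 2
G(15) = mex({0, 1, 2, 3, 4, 5, 6}) = 7
G(16) = mex({0, 2, 3, 5, 6, 7}) = 1
G(17) = mex({0, 1, 2, 3, 5, 6, 7}) = 4
G(18) = mex({0, 1, 2, 4, 5, 6}) = 3
G(19) = mex({0, 1, 3, 4, 5, 7}) = 2
G(20) = mex({0, 2, 3, 4, 5, 6, 7}) = 1
G(21) = mex({0, 1, 2, 3, 5, 6, 7}) = 4
G(22) = mex({0, 1, 2, 3, 4, 5, 7}) = 6
G(23) = mex({0, 1, 2, 3, 4, 5, 6}) = 7
G(24) = mex({0, 1, 2, 3, 5, 6, 7}) = 4
G(25) = mex({0, 2, 3, 4, 6, 7}) = 1
G(26) = mex({0, 1, 3, 4, 5, 6, 7}) = 2
Therefore G(26) = 2.

2


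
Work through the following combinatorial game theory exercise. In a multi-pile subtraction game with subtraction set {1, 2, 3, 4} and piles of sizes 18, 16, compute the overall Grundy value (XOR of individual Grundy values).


Subtraction set: {1, 2, 3, 4}
For this subtraction set, G(n) = n mod 5 (period = max + 1 = 5).
Pile 1 (size 18): G(18) = 18 mod 5 = 3
Pile 2 (size 16): G(16) = 16 mod 5 = 1
Total Grundy value = XOR of all: 3 XOR 1 = 2

2


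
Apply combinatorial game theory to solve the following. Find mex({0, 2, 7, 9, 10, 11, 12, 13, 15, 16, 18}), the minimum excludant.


Set = {0, 2, 7, 9, 10, 11, 12, 13, 15, 16, 18}
0 is in the set.
1 is NOT in the set. This is the mex.
mex = 1

1


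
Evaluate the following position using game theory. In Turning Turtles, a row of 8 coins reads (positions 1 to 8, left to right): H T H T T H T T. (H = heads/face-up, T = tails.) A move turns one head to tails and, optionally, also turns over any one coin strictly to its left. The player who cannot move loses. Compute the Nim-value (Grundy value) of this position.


Coins: H T H T T H T T
Key fact: a single head at position k behaves exactly like a Nim heap of size k (turning it to T and optionally flipping a coin at j < k corresponds to moving the heap from k to j, or to 0), and heads combine as a disjunctive sum (two heads at the same place would cancel, matching j XOR j = 0). So the Nim-value is the XOR of the 1-indexed positions of the heads.
Face-up positions (1-indexed): [1, 3, 6]
XOR 0 with 1: 0 XOR 1 = 1
XOR 1 with 3: 1 XOR 3 = 2
XOR 2 with 6: 2 XOR 6 = 4
Nim-value = 4

4


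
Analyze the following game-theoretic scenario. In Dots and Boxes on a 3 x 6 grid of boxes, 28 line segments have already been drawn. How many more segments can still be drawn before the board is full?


Grid: 3 x 6 boxes, i.e. 4 rows and 7 columns of dots.
Horizontal edges: (rows + 1) * cols = 4 * 6 = 24
Vertical edges: rows * (cols + 1) = 3 * 7 = 21
Total edges: 24 + 21 = 45
Edges drawn: 28
Remaining: 45 - 28 = 17

17


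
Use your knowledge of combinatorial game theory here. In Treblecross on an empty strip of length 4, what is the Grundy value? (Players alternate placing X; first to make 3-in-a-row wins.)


Treblecross: place X on empty cells; 3-in-a-row wins.
Playing within two cells of an existing X lets the opponent win at once, so sensible play treats the cells i-2..i+2 around each X as dead. The player left with no safe cell loses, so this is a normal-play take-away game on strips of safe cells.
Placing X at cell i (0-indexed) of a strip of k safe cells leaves independent strips of sizes max(0, i-2) and max(0, k-i-3). Hence G(k) = mex{ G(max(0,i-2)) XOR G(max(0,k-i-3)) : 0 <= i < k }, with G(0) = 0.
G(1): splits (0,0):0^0=0 -> mex({0}) = 1
G(2): splits (0,0):0^0=0 -> mex({0}) = 1
G(3): splits (0,0):0^0=0 -> mex({0}) = 1
G(4): splits (0,1):0^1=1 (0,0):0^0=0 -> mex({0, 1}) = 2
Therefore G(4) = 2.

2


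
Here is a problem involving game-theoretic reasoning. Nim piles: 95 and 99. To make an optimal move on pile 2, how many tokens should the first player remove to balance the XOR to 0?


Piles: 95 and 99
Current XOR: 95 XOR 99 = 60 (non-zero, so this is an N-position).
To make the XOR zero, we need to find a move that balances the piles.
For pile 2 (size 99): target = 99 XOR 60 = 95
We reduce pile 2 from 99 to 95.
Tokens removed: 99 - 95 = 4
Verification: 95 XOR 95 = 0

4


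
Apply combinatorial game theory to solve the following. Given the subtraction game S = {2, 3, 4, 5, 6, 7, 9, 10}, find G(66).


The subtraction set is S = {2, 3, 4, 5, 6, 7, 9, 10}.
G(k) = mex{ G(k - s) : s in S, s <= k }. We compute iteratively: G(0) = 0.
G(1) = mex({}) = 0
G(2) = mex({0}) = 1
G(3) = mex({0}) = 1
G(4) = mex({0, 1}) = 2
G(5) = mex({0, 1}) = 2
G(6) = mex({0, 1, 2}) = 3
G(7) = mex({0, 1, 2}) = 3
G(8) = mex({0, 1, 2, 3}) = 4
G(9) = mex({0, 1, 2, 3}) = 4
G(10) = mex({0, 1, 2, 3, 4}) = 5
G(11) = mex({0, 1, 2, 3, 4}) = 5
G(12) = mex({1, 2, 3, 4, 5}) = 0
G(13) = mex({1, 2, 3, 4, 5}) = 0
G(14) = mex({0, 2, 3, 4, 5}) = 1
G(15) = mex({0, 2, 3, 4, 5}) = 1
G(16) = mex({0, 1, 3, 4, 5}) = 2
G(17) = mex({0, 1, 3, 4, 5}) = 2
G(18) = mex({0, 1, 2, 4, 5}) = 3
G(19) = mex({0, 1, 2, 4, 5}) = 3
G(20) = mex({0, 1, 2, 3, 5}) = 4
G(21) = mex({0, 1, 2, 3, 5}) = 4
Observe that G(12)..G(21) = 0, 0, 1, 1, 2, 2, 3, 3, 4, 4 repeats G(0)..G(9) = 0, 0, 1, 1, 2, 2, 3, 3, 4, 4.
For k >= max(S) = 10, G(k) is determined by the previous 10 values G(k-10)..G(k-1); a window of 10 consecutive values has recurred shifted by 12, so by induction G(k + 12) = G(k) for all k >= 0: the sequence is periodic from the start with period 12.
One period: G(0..11) = 0, 0, 1, 1, 2, 2, 3, 3, 4, 4, 5, 5.
66 mod 12 = 6, so G(66) = G(6) = 3.

3


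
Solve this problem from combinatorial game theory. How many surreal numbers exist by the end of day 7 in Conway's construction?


Day 0: {|} = 0 is born. Count = 1.
Day n: the number of surreal numbers born by day n is 2^(n+1) - 1.
By day 0: 2^1 - 1 = 1
By day 1: 2^2 - 1 = 3
By day 2: 2^3 - 1 = 7
By day 3: 2^4 - 1 = 15
By day 4: 2^5 - 1 = 31
By day 5: 2^6 - 1 = 63
By day 6: 2^7 - 1 = 127
By day 7: 2^8 - 1 = 255
By day 7: 255 surreal numbers.

255


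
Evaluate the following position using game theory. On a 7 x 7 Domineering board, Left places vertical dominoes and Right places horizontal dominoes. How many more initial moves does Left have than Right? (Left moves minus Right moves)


Board is 7 x 7 (rows x cols).
Left (vertical) placements: (rows-1) * cols = 6 * 7 = 42
Right (horizontal) placements: rows * (cols-1) = 7 * 6 = 42
Advantage = Left - Right = 42 - 42 = 0

0


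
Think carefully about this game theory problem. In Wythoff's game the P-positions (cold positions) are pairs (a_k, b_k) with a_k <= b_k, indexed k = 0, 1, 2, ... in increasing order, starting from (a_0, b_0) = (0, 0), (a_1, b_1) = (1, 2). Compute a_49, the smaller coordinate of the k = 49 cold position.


By Wythoff's theorem, a_k = floor(k * phi) and b_k = floor(k * phi^2) = a_k + k, where phi = (1 + sqrt(5))/2 is the golden ratio.
phi = (1 + sqrt(5))/2 = 1.618034
k = 49
k * phi = 49 * 1.618034 = 79.283665
a_49 = floor(k * phi) = 79

79


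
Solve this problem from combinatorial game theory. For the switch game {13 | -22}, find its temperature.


The game is {13 | -22}, a switch {a | b} with numbers a > b.
Cooling {a | b} by t gives {a - t | b + t}, which stops being hot when a - t = b + t, i.e. at t = (a - b)/2. So the temperature of a switch is (a - b)/2.
Temperature = (Left option - Right option) / 2
= (13 - (-22)) / 2
= 35 / 2
= 35/2

35/2


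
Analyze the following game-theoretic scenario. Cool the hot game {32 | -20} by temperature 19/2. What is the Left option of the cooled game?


Original game: {32 | -20} (a switch {a | b} with a > b).
Cooling by t (for t below the temperature (a - b)/2 = 26) taxes each move by t: {a | b} cooled by t is {a - t | b + t}.
Cooling amount: t = 19/2
Cooled Left option: 32 - 19/2 = 45/2
Cooled Right option: -20 + 19/2 = -21/2
Cooled game: {45/2 | -21/2}
Left option = 45/2

45/2


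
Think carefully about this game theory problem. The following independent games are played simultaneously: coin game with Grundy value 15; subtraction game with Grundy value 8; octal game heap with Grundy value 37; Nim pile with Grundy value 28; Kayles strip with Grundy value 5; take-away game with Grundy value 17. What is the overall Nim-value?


By the Sprague-Grundy theorem, the Grundy value of a sum of games is the XOR of individual Grundy values.
coin game: Grundy value = 15. Running XOR: 0 XOR 15 = 15
subtraction game: Grundy value = 8. Running XOR: 15 XOR 8 = 7
octal game heap: Grundy value = 37. Running XOR: 7 XOR 37 = 34
Nim pile: Grundy value = 28. Running XOR: 34 XOR 28 = 62
Kayles strip: Grundy value = 5. Running XOR: 62 XOR 5 = 59
take-away game: Grundy value = 17. Running XOR: 59 XOR 17 = 42
The combined Grundy value is 42.

42


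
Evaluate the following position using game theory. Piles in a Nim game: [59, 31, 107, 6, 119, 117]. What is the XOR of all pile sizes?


We need the XOR (exclusive or) of all pile sizes.
After XOR-ing pile 1 (size 59): 0 XOR 59 = 59
After XOR-ing pile 2 (size 31): 59 XOR 31 = 36
After XOR-ing pile 3 (size 107): 36 XOR 107 = 79
After XOR-ing pile 4 (size 6): 79 XOR 6 = 73
After XOR-ing pile 5 (size 119): 73 XOR 119 = 62
After XOR-ing pile 6 (size 117): 62 XOR 117 = 75
The Nim-value of this position is 75.

75


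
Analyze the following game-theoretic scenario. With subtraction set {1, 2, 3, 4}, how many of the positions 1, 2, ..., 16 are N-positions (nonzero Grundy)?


Subtraction set S = {1, 2, 3, 4}, so G(n) = n mod 5.
G(n) = 0 when n is a multiple of 5.
Multiples of 5 in [1, 16]: 3
N-positions (nonzero Grundy) = 16 - 3 = 13

13


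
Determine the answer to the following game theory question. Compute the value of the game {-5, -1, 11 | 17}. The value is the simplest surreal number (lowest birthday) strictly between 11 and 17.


Left options: {-5, -1, 11}, max = 11
Right options: {17}, min = 17
All options are numbers and max(Left) < min(Right), so by the simplicity theorem the value is the simplest (earliest-born) number strictly between 11 and 17.
Integers 12 through 16 all lie strictly between 11 and 17.
Among integers, the simplest (lowest birthday = smallest |n|; 0 is born on day 0, +-n on day n) is 12.
No non-integer in the interval can be simpler: if x is a non-integer in the interval, then floor(x) or ceil(x) also lies in the interval (the interval contains an integer), and both are proper prefixes of x's sign expansion, i.e. born earlier. So the game value is 12.
Game value = 12

12


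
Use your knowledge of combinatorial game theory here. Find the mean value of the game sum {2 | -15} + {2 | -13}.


G1 = {2 | -15}, G2 = {2 | -13}
Each is a switch {a | b} with numbers a > b; its mean value is (a + b)/2, and mean value is additive over game sums: m(G1 + G2) = m(G1) + m(G2).
Mean of G1 = (2 + (-15))/2 = -13/2 = -13/2
Mean of G2 = (2 + (-13))/2 = -11/2 = -11/2
Mean of G1 + G2 = -13/2 + -11/2 = -12

-12


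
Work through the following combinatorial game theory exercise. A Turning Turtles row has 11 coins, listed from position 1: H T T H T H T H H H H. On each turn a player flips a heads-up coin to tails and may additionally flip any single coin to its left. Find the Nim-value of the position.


Coins: H T T H T H T H H H H
Key fact: a single head at position k behaves exactly like a Nim heap of size k (turning it to T and optionally flipping a coin at j < k corresponds to moving the heap from k to j, or to 0), and heads combine as a disjunctive sum (two heads at the same place would cancel, matching j XOR j = 0). So the Nim-value is the XOR of the 1-indexed positions of the heads.
Face-up positions (1-indexed): [1, 4, 6, 8, 9, 10, 11]
XOR 0 with 1: 0 XOR 1 = 1
XOR 1 with 4: 1 XOR 4 = 5
XOR 5 with 6: 5 XOR 6 = 3
XOR 3 with 8: 3 XOR 8 = 11
XOR 11 with 9: 11 XOR 9 = 2
XOR 2 with 10: 2 XOR 10 = 8
XOR 8 with 11: 8 XOR 11 = 3
Nim-value = 3

3


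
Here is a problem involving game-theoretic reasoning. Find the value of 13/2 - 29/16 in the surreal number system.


x = 13/2, y = 29/16
Converting to common denominator: 16
x = 104/16, y = 29/16
x - y = 13/2 - 29/16 = 75/16

75/16


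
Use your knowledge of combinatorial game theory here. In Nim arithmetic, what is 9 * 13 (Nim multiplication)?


Nim multiplication is bilinear over XOR: (u XOR v) * w = (u*w) XOR (v*w).
So we split each operand into its bit components and XOR the pairwise Nim products.
9 = 1 + 8 (as XOR of powers of 2).
13 = 1 + 4 + 8 (as XOR of powers of 2).
Using the standard Nim-product table on single bits:
  2*2 = 3,   2*4 = 8,   2*8 = 12,
  4*4 = 6,   4*8 = 11,  8*8 = 13,
and  1*x = x (identity), k*l = l*k (commutative).
Pairwise Nim products:
  1 * 1 = 1
  1 * 4 = 4
  1 * 8 = 8
  8 * 1 = 8
  8 * 4 = 11
  8 * 8 = 13
XOR them: 1 XOR 4 XOR 8 XOR 8 XOR 11 XOR 13 = 3.
Result: 9 * 13 = 3 (in Nim).

3


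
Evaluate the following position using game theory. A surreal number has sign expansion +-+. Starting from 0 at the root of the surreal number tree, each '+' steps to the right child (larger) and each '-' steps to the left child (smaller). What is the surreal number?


Sign expansion: +-+
Rule: track bounds (lo, hi), initially (-inf, +inf). On '+', the current value becomes lo and we move to the simplest number in (value, hi): value + 1 if hi = +inf, otherwise the midpoint (value + hi)/2. On '-', the current value becomes hi and we move to value - 1 if lo = -inf, otherwise the midpoint (lo + value)/2.
Start at 0.
Step 1: sign = +, move right. Bounds: (0, +inf). Value = 1
Step 2: sign = -, move left. Bounds: (0, 1). Value = 1/2
Step 3: sign = +, move right. Bounds: (1/2, 1). Value = 3/4
The surreal number with sign expansion +-+ is 3/4.

3/4


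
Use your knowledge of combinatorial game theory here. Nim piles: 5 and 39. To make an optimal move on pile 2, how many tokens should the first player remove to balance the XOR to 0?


Piles: 5 and 39
Current XOR: 5 XOR 39 = 34 (non-zero, so this is an N-position).
To make the XOR zero, we need to find a move that balances the piles.
For pile 2 (size 39): target = 39 XOR 34 = 5
We reduce pile 2 from 39 to 5.
Tokens removed: 39 - 5 = 34
Verification: 5 XOR 5 = 0

34


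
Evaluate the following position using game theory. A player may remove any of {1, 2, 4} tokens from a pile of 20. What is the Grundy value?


The subtraction set is S = {1, 2, 4}.
G(k) = mex{ G(k - s) : s in S, s <= k }. We compute iteratively: G(0) = 0.
G(1) = mex({0}) = 1
G(2) = mex({0, 1}) = 2
G(3) = mex({1, 2}) = 0
G(4) = mex({0, 2}) = 1
G(5) = mex({0, 1}) = 2
G(6) = mex({1, 2}) = 0
Observe that G(3)..G(6) = 0, 1, 2, 0 repeats G(0)..G(3) = 0, 1, 2, 0.
For k >= max(S) = 4, G(k) is determined by the previous 4 values G(k-4)..G(k-1); a window of 4 consecutive values has recurred shifted by 3, so by induction G(k + 3) = G(k) for all k >= 0: the sequence is periodic from the start with period 3.
One period: G(0..2) = 0, 1, 2.
20 mod 3 = 2, so G(20) = G(2) = 2.

2


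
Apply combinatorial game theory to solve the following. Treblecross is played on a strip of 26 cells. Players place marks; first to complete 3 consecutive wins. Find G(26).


Treblecross: place X on empty cells; 3-in-a-row wins.
Playing within two cells of an existing X lets the opponent win at once, so sensible play treats the cells i-2..i+2 around each X as dead. The player left with no safe cell loses, so this is a normal-play take-away game on strips of safe cells.
Placing X at cell i (0-indexed) of a strip of k safe cells leaves independent strips of sizes max(0, i-2) and max(0, k-i-3). Hence G(k) = mex{ G(max(0,i-2)) XOR G(max(0,k-i-3)) : 0 <= i < k }, with G(0) = 0.
G(1): splits (0,0):0^0=0 -> mex({0}) = 1
G(2): splits (0,0):0^0=0 -> mex({0}) = 1
G(3): splits (0,0):0^0=0 -> mex({0}) = 1
G(4): splits (0,1):0^1=1 (0,0):0^0=0 -> mex({0, 1}) = 2
G(5): splits (0,2):0^1=1 (0,1):0^1=1 (0,0):0^0=0 -> mex({0, 1}) = 2
G(6) = mex({1}) = 0
G(7) = mex({0, 1, 2}) = 3
G(8) = mex({0, 1, 2}) = 3
G(9) = mex({0, 2}) = 1
G(10) = mex({0, 2, 3}) = 1
G(11) = mex({0, 3}) = 1
G(12) = mex({1, 3}) = 0
G(13) = mex({0, 1, 2, 3}) = 4
G(14) = mex({0, 1, 2}) = 3
G(15) = mex({0, 1, 2}) = 3
G(16) = mex({0, 1, 2, 4}) = 3
G(17) = mex({0, 1, 3, 4}) = 2
G(18) = mex({0, 1, 3, 4}) = 2
G(19) = mex({0, 1, 3, 5}) = 2
G(20) = mex({0, 1, 2, 3, 5}) = 4
G(21) = mex({0, 1, 2, 3, 5}) = 4
G(22) = mex({1, 2, 6}) = 0
G(23) = mex({0, 1, 2, 3, 4, 6}) = 5
G(24) = mex({0, 1, 2, 3, 4}) = 5
G(25) = mex({0, 1, 3, 4, 7}) = 2
G(26) = mex({0, 1, 3, 4, 5, 7}) = 2
Therefore G(26) = 2.

2


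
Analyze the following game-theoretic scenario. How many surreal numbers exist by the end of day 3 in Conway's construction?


Day 0: {|} = 0 is born. Count = 1.
Day n: the number of surreal numbers born by day n is 2^(n+1) - 1.
By day 0: 2^1 - 1 = 1
By day 1: 2^2 - 1 = 3
By day 2: 2^3 - 1 = 7
By day 3: 2^4 - 1 = 15
By day 3: 15 surreal numbers.

15


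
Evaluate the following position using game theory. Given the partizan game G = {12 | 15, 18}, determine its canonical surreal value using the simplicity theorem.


Left options: {12}, max = 12
Right options: {15, 18}, min = 15
All options are numbers and max(Left) < min(Right), so by the simplicity theorem the value is the simplest (earliest-born) number strictly between 12 and 15.
Integers 13 through 14 all lie strictly between 12 and 15.
Among integers, the simplest (lowest birthday = smallest |n|; 0 is born on day 0, +-n on day n) is 13.
No non-integer in the interval can be simpler: if x is a non-integer in the interval, then floor(x) or ceil(x) also lies in the interval (the interval contains an integer), and both are proper prefixes of x's sign expansion, i.e. born earlier. So the game value is 13.
Game value = 13

13


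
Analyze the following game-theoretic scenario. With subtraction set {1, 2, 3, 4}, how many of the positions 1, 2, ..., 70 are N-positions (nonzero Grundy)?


Subtraction set S = {1, 2, 3, 4}, so G(n) = n mod 5.
G(n) = 0 when n is a multiple of 5.
Multiples of 5 in [1, 70]: 14
N-positions (nonzero Grundy) = 70 - 14 = 56

56


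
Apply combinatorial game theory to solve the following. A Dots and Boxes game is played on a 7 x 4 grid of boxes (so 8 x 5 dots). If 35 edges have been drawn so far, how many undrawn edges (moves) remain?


Grid: 7 x 4 boxes, i.e. 8 rows and 5 columns of dots.
Horizontal edges: (rows + 1) * cols = 8 * 4 = 32
Vertical edges: rows * (cols + 1) = 7 * 5 = 35
Total edges: 32 + 35 = 67
Edges drawn: 35
Remaining: 67 - 35 = 32

32


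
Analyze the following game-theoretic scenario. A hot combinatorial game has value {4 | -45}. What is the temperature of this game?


The game is {4 | -45}, a switch {a | b} with numbers a > b.
Cooling {a | b} by t gives {a - t | b + t}, which stops being hot when a - t = b + t, i.e. at t = (a - b)/2. So the temperature of a switch is (a - b)/2.
Temperature = (Left option - Right option) / 2
= (4 - (-45)) / 2
= 49 / 2
= 49/2

49/2


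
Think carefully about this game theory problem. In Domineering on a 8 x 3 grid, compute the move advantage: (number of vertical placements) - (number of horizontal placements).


Board is 8 x 3 (rows x cols).
Left (vertical) placements: (rows-1) * cols = 7 * 3 = 21
Right (horizontal) placements: rows * (cols-1) = 8 * 2 = 16
Advantage = Left - Right = 21 - 16 = 5

5


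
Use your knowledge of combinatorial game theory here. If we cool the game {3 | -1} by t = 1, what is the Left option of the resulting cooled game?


Original game: {3 | -1} (a switch {a | b} with a > b).
Cooling by t (for t below the temperature (a - b)/2 = 2) taxes each move by t: {a | b} cooled by t is {a - t | b + t}.
Cooling amount: t = 1
Cooled Left option: 3 - 1 = 2
Cooled Right option: -1 + 1 = 0
Cooled game: {2 | 0}
Left option = 2

2


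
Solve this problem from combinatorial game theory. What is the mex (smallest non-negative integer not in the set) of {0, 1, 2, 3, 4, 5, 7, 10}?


Set = {0, 1, 2, 3, 4, 5, 7, 10}
0 is in the set.
1 is in the set.
2 is in the set.
3 is in the set.
4 is in the set.
5 is in the set.
6 is NOT in the set. This is the mex.
mex = 6

6


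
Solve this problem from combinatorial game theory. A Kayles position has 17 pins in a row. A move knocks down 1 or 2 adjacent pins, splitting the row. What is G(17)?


Kayles: a move removes 1 or 2 adjacent pins from a contiguous row.
Removing pins from a row of k leaves two independent rows (a, b) with a + b = k - 1 (one pin) or a + b = k - 2 (two pins); an end removal gives a = 0.
By Sprague-Grundy, G(k) = mex{ G(a) XOR G(b) } over all these splits. G(0) = 0.
G(1): splits (0,0):0^0=0 -> mex({0}) = 1
G(2): splits (0,1):0^1=1 (0,0):0^0=0 -> mex({0, 1}) = 2
G(3): splits (0,2):0^2=2 (1,1):1^1=0 (0,1):0^1=1 -> mex({0, 1, 2}) = 3
G(4): splits (0,3):0^3=3 (1,2):1^2=3 (0,2):0^2=2 (1,1):1^1=0 -> mex({0, 2, 3}) = 1
G(5): splits (0,4):0^1=1 (1,3):1^3=2 (2,2):2^2=0 (0,3):0^3=3 (1,2):1^2=3 -> mex({0, 1, 2, 3}) = 4
G(6) = mex({0, 1, 2, 4}) = 3
G(7) = mex({0, 1, 3, 4, 5}) = 2
G(8) = mex({0, 2, 3, 5, 6}) = 1
G(9) = mex({0, 1, 2, 3, 6, 7}) = 4
G(10) = mex({0, 1, 3, 4, 5, 7}) = 2
G(11) = mex({0, 1, 2, 3, 4, 5}) = 6
G(12) = mex({0, 1, 2, 3, 5, 6, 7}) = 4
G(13) = mex({0, 2, 3, 4, 6, 7}) = 1
G(14) = mex({0, 1, 4, 5, 6, 7}) = 2
G(15) = mex({0, 1, 2, 3, 4, 5, 6}) = 7
G(16) = mex({0, 2, 3, 5, 6, 7}) = 1
G(17) = mex({0, 1, 2, 3, 5, 6, 7}) = 4
Therefore G(17) = 4.

4


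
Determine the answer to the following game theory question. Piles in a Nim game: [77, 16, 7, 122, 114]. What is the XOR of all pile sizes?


We need the XOR (exclusive or) of all pile sizes.
After XOR-ing pile 1 (size 77): 0 XOR 77 = 77
After XOR-ing pile 2 (size 16): 77 XOR 16 = 93
After XOR-ing pile 3 (size 7): 93 XOR 7 = 90
After XOR-ing pile 4 (size 122): 90 XOR 122 = 32
After XOR-ing pile 5 (size 114): 32 XOR 114 = 82
The Nim-value of this position is 82.

82


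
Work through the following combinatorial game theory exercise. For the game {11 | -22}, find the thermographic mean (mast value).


Game = {11 | -22}, a switch {a | b} with numbers a > b.
Its thermograph has left wall a - t and right wall b + t, which meet at t = (a - b)/2, where both equal (a + b)/2. So the mast (mean value) is at (a + b)/2.
Mean = (11 + (-22))/2 = -11/2 = -11/2

-11/2


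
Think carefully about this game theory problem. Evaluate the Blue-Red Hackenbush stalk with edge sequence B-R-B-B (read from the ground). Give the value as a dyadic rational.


Edges (from ground): B-R-B-B
By Berlekamp's sign-expansion rule, a Blue-Red Hackenbush stalk has the value of the surreal number whose sign sequence is the edge sequence with B -> + and R -> -.
Sign sequence: +-++
Trace the sign expansion in the surreal number tree, starting from 0:
Edge 1: B (sign +) -> bounds (0, +inf), value = 1
Edge 2: R (sign -) -> bounds (0, 1), value = 1/2
Edge 3: B (sign +) -> bounds (1/2, 1), value = 3/4
Edge 4: B (sign +) -> bounds (3/4, 1), value = 7/8
Game value = 7/8

7/8


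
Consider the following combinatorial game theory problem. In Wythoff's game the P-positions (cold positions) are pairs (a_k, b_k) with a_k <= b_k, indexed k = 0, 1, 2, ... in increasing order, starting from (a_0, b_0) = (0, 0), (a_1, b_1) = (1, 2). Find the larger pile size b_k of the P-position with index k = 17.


By Wythoff's theorem, a_k = floor(k * phi) and b_k = floor(k * phi^2) = a_k + k, where phi = (1 + sqrt(5))/2 is the golden ratio.
phi = (1 + sqrt(5))/2 = 1.618034
phi^2 = phi + 1 = 2.618034
k = 17
k * phi^2 = 17 * 2.618034 = 44.506578
b_17 = floor(k * phi^2) = 44 (check: a_17 + k = 27 + 17 = 44)

44


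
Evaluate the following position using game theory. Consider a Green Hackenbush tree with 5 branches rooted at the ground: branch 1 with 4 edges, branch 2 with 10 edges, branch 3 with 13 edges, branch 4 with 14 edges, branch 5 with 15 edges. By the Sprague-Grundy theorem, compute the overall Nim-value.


The tree has 5 branches from the ground vertex.
In Green Hackenbush, the Nim-value of a simple path of length k is k.
Branch 1: length 4, Nim-value = 4
Branch 2: length 10, Nim-value = 10
Branch 3: length 13, Nim-value = 13
Branch 4: length 14, Nim-value = 14
Branch 5: length 15, Nim-value = 15
Total Nim-value = XOR of all branch values:
0 XOR 4 = 4
4 XOR 10 = 14
14 XOR 13 = 3
3 XOR 14 = 13
13 XOR 15 = 2
Nim-value of the tree = 2

2


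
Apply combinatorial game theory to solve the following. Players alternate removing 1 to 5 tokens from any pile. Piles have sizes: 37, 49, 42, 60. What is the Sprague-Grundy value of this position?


Subtraction set: {1, 2, 3, 4, 5}
For this subtraction set, G(n) = n mod 6 (period = max + 1 = 6).
Pile 1 (size 37): G(37) = 37 mod 6 = 1
Pile 2 (size 49): G(49) = 49 mod 6 = 1
Pile 3 (size 42): G(42) = 42 mod 6 = 0
Pile 4 (size 60): G(60) = 60 mod 6 = 0
Total Grundy value = XOR of all: 1 XOR 1 XOR 0 XOR 0 = 0

0


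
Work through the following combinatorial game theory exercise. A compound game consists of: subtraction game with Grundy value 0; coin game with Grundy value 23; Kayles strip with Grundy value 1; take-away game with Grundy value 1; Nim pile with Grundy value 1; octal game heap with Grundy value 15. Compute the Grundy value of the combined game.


By the Sprague-Grundy theorem, the Grundy value of a sum of games is the XOR of individual Grundy values.
subtraction game: Grundy value = 0. Running XOR: 0 XOR 0 = 0
coin game: Grundy value = 23. Running XOR: 0 XOR 23 = 23
Kayles strip: Grundy value = 1. Running XOR: 23 XOR 1 = 22
take-away game: Grundy value = 1. Running XOR: 22 XOR 1 = 23
Nim pile: Grundy value = 1. Running XOR: 23 XOR 1 = 22
octal game heap: Grundy value = 15. Running XOR: 22 XOR 15 = 25
The combined Grundy value is 25.

25


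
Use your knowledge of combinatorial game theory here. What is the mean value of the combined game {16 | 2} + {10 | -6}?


G1 = {16 | 2}, G2 = {10 | -6}
Each is a switch {a | b} with numbers a > b; its mean value is (a + b)/2, and mean value is additive over game sums: m(G1 + G2) = m(G1) + m(G2).
Mean of G1 = (16 + (2))/2 = 18/2 = 9
Mean of G2 = (10 + (-6))/2 = 4/2 = 2
Mean of G1 + G2 = 9 + 2 = 11

11


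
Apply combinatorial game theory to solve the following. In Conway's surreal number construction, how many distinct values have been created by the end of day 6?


Day 0: {|} = 0 is born. Count = 1.
Day n: the number of surreal numbers born by day n is 2^(n+1) - 1.
By day 0: 2^1 - 1 = 1
By day 1: 2^2 - 1 = 3
By day 2: 2^3 - 1 = 7
By day 3: 2^4 - 1 = 15
By day 4: 2^5 - 1 = 31
By day 5: 2^6 - 1 = 63
By day 6: 2^7 - 1 = 127
By day 6: 127 surreal numbers.

127


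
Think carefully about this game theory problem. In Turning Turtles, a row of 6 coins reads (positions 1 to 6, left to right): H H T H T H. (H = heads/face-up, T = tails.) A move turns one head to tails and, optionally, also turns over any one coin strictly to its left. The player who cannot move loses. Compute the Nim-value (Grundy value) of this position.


Coins: H H T H T H
Key fact: a single head at position k behaves exactly like a Nim heap of size k (turning it to T and optionally flipping a coin at j < k corresponds to moving the heap from k to j, or to 0), and heads combine as a disjunctive sum (two heads at the same place would cancel, matching j XOR j = 0). So the Nim-value is the XOR of the 1-indexed positions of the heads.
Face-up positions (1-indexed): [1, 2, 4, 6]
XOR 0 with 1: 0 XOR 1 = 1
XOR 1 with 2: 1 XOR 2 = 3
XOR 3 with 4: 3 XOR 4 = 7
XOR 7 with 6: 7 XOR 6 = 1
Nim-value = 1

1


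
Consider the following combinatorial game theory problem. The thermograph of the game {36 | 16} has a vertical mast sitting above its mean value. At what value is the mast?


Game = {36 | 16}, a switch {a | b} with numbers a > b.
Its thermograph has left wall a - t and right wall b + t, which meet at t = (a - b)/2, where both equal (a + b)/2. So the mast (mean value) is at (a + b)/2.
Mean = (36 + (16))/2 = 52/2 = 26

26


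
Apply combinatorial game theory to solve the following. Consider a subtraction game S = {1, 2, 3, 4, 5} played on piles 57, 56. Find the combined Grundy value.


Subtraction set: {1, 2, 3, 4, 5}
For this subtraction set, G(n) = n mod 6 (period = max + 1 = 6).
Pile 1 (size 57): G(57) = 57 mod 6 = 3
Pile 2 (size 56): G(56) = 56 mod 6 = 2
Total Grundy value = XOR of all: 3 XOR 2 = 1

1


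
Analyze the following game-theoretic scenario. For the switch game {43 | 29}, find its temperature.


The game is {43 | 29}, a switch {a | b} with numbers a > b.
Cooling {a | b} by t gives {a - t | b + t}, which stops being hot when a - t = b + t, i.e. at t = (a - b)/2. So the temperature of a switch is (a - b)/2.
Temperature = (Left option - Right option) / 2
= (43 - (29)) / 2
= 14 / 2
= 7

7


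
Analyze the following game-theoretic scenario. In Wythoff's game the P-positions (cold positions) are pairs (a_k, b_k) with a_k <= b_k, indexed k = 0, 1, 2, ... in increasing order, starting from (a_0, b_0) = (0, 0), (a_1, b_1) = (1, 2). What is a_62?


By Wythoff's theorem, a_k = floor(k * phi) and b_k = floor(k * phi^2) = a_k + k, where phi = (1 + sqrt(5))/2 is the golden ratio.
phi = (1 + sqrt(5))/2 = 1.618034
k = 62
k * phi = 62 * 1.618034 = 100.318107
a_62 = floor(k * phi) = 100

100


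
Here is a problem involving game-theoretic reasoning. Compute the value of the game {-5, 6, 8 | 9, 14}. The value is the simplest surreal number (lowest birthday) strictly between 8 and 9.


Left options: {-5, 6, 8}, max = 8
Right options: {9, 14}, min = 9
All options are numbers and max(Left) < min(Right), so by the simplicity theorem the value is the simplest (earliest-born) number strictly between 8 and 9.
No integer lies strictly between 8 and 9, so the value is the dyadic rational m/2^k in the interval with the smallest k (then m odd); search k = 1, 2, ...:
Denominator 2: 17/2 lies strictly between 8 and 9 -- found.
The simplest number in the interval is 17/2.
Game value = 17/2

17/2


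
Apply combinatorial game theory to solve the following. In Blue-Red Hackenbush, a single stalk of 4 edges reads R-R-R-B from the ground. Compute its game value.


Edges (from ground): R-R-R-B
By Berlekamp's sign-expansion rule, a Blue-Red Hackenbush stalk has the value of the surreal number whose sign sequence is the edge sequence with B -> + and R -> -.
Sign sequence: ---+
Trace the sign expansion in the surreal number tree, starting from 0:
Edge 1: R (sign -) -> bounds (-inf, 0), value = -1
Edge 2: R (sign -) -> bounds (-inf, -1), value = -2
Edge 3: R (sign -) -> bounds (-inf, -2), value = -3
Edge 4: B (sign +) -> bounds (-3, -2), value = -5/2
Game value = -5/2

-5/2


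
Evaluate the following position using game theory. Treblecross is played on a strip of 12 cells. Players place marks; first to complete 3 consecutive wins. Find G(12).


Treblecross: place X on empty cells; 3-in-a-row wins.
Playing within two cells of an existing X lets the opponent win at once, so sensible play treats the cells i-2..i+2 around each X as dead. The player left with no safe cell loses, so this is a normal-play take-away game on strips of safe cells.
Placing X at cell i (0-indexed) of a strip of k safe cells leaves independent strips of sizes max(0, i-2) and max(0, k-i-3). Hence G(k) = mex{ G(max(0,i-2)) XOR G(max(0,k-i-3)) : 0 <= i < k }, with G(0) = 0.
G(1): splits (0,0):0^0=0 -> mex({0}) = 1
G(2): splits (0,0):0^0=0 -> mex({0}) = 1
G(3): splits (0,0):0^0=0 -> mex({0}) = 1
G(4): splits (0,1):0^1=1 (0,0):0^0=0 -> mex({0, 1}) = 2
G(5): splits (0,2):0^1=1 (0,1):0^1=1 (0,0):0^0=0 -> mex({0, 1}) = 2
G(6) = mex({1}) = 0
G(7) = mex({0, 1, 2}) = 3
G(8) = mex({0, 1, 2}) = 3
G(9) = mex({0, 2}) = 1
G(10) = mex({0, 2, 3}) = 1
G(11) = mex({0, 3}) = 1
G(12) = mex({1, 3}) = 0
Therefore G(12) = 0.

0


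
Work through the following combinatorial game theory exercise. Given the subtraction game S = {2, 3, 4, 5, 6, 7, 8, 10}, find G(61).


The subtraction set is S = {2, 3, 4, 5, 6, 7, 8, 10}.
G(k) = mex{ G(k - s) : s in S, s <= k }. We compute iteratively: G(0) = 0.
G(1) = mex({}) = 0
G(2) = mex({0}) = 1
G(3) = mex({0}) = 1
G(4) = mex({0, 1}) = 2
G(5) = mex({0, 1}) = 2
G(6) = mex({0, 1, 2}) = 3
G(7) = mex({0, 1, 2}) = 3
G(8) = mex({0, 1, 2, 3}) = 4
G(9) = mex({0, 1, 2, 3}) = 4
G(10) = mex({0, 1, 2, 3, 4}) = 5
G(11) = mex({0, 1, 2, 3, 4}) = 5
G(12) = mex({1, 2, 3, 4, 5}) = 0
G(13) = mex({1, 2, 3, 4, 5}) = 0
G(14) = mex({0, 2, 3, 4, 5}) = 1
G(15) = mex({0, 2, 3, 4, 5}) = 1
G(16) = mex({0, 1, 3, 4, 5}) = 2
G(17) = mex({0, 1, 3, 4, 5}) = 2
G(18) = mex({0, 1, 2, 4, 5}) = 3
G(19) = mex({0, 1, 2, 4, 5}) = 3
G(20) = mex({0, 1, 2, 3, 5}) = 4
G(21) = mex({0, 1, 2, 3, 5}) = 4
Observe that G(12)..G(21) = 0, 0, 1, 1, 2, 2, 3, 3, 4, 4 repeats G(0)..G(9) = 0, 0, 1, 1, 2, 2, 3, 3, 4, 4.
For k >= max(S) = 10, G(k) is determined by the previous 10 values G(k-10)..G(k-1); a window of 10 consecutive values has recurred shifted by 12, so by induction G(k + 12) = G(k) for all k >= 0: the sequence is periodic from the start with period 12.
One period: G(0..11) = 0, 0, 1, 1, 2, 2, 3, 3, 4, 4, 5, 5.
61 mod 12 = 1, so G(61) = G(1) = 0.

0


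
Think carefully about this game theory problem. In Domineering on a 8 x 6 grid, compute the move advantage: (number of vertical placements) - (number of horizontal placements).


Board is 8 x 6 (rows x cols).
Left (vertical) placements: (rows-1) * cols = 7 * 6 = 42
Right (horizontal) placements: rows * (cols-1) = 8 * 5 = 40
Advantage = Left - Right = 42 - 40 = 2

2
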